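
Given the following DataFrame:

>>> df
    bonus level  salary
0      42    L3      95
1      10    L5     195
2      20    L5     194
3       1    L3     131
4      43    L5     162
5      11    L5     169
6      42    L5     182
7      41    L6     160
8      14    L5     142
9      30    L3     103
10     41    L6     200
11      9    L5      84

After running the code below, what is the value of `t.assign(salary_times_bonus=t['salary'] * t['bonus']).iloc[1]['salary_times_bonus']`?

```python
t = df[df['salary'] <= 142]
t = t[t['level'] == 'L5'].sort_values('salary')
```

filter rows where salary <= 142:
    bonus level  salary
0      42    L3      95
3       1    L3     131
8      14    L5     142
9      30    L3     103
11      9    L5      84
filter rows where level == 'L5':
    bonus level  salary
8      14    L5     142
11      9    L5      84
sort by salary:
    bonus level  salary
11      9    L5      84
8      14    L5     142
add column salary_times_bonus = t['salary'] * t['bonus']:
    bonus level  salary  salary_times_bonus
11      9    L5      84                 756
8      14    L5     142                1988
So iloc[1]['salary_times_bonus'] = 1988.

1988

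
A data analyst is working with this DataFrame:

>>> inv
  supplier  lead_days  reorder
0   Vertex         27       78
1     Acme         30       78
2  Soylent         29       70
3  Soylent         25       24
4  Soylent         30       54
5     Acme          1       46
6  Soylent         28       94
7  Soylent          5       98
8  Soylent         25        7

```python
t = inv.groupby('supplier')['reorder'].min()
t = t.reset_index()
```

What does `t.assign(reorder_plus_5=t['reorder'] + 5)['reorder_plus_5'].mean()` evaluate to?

48.6666666667

group by supplier, min of reorder:
supplier
Acme       46
Soylent     7
Vertex     78
Name: reorder, dtype: int64
reset_index():
  supplier  reorder
0     Acme       46
1  Soylent        7
2   Vertex       78
add column reorder_plus_5 = t['reorder'] + 5:
  supplier  reorder  reorder_plus_5
0     Acme       46              51
1  Soylent        7              12
2   Vertex       78              83
Taking the mean of column 'reorder_plus_5' gives 48.6666666667.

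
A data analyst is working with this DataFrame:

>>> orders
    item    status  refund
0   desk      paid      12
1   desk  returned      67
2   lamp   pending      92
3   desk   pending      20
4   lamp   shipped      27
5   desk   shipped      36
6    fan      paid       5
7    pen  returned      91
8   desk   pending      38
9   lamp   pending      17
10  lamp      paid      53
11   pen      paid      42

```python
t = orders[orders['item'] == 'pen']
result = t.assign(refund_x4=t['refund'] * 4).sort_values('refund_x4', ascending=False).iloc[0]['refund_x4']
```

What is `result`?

filter rows where item == 'pen':
   item    status  refund
7   pen  returned      91
11  pen      paid      42
add column refund_x4 = t['refund'] * 4:
   item    status  refund  refund_x4
7   pen  returned      91        364
11  pen      paid      42        168
sort by refund_x4 descending:
   item    status  refund  refund_x4
7   pen  returned      91        364
11  pen      paid      42        168
Hence 364.

364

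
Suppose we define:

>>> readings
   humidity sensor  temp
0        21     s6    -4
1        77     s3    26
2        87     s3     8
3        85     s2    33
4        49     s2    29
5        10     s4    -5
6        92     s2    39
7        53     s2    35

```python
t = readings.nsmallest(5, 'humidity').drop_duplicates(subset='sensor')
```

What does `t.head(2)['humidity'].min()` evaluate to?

10

take 5 rows with smallest humidity:
   humidity sensor  temp
5        10     s4    -5
0        21     s6    -4
4        49     s2    29
7        53     s2    35
1        77     s3    26
drop duplicate sensor (keep=first):
   humidity sensor  temp
5        10     s4    -5
0        21     s6    -4
4        49     s2    29
1        77     s3    26
take first 2 rows:
   humidity sensor  temp
5        10     s4    -5
0        21     s6    -4
Taking the min of column 'humidity' gives 10.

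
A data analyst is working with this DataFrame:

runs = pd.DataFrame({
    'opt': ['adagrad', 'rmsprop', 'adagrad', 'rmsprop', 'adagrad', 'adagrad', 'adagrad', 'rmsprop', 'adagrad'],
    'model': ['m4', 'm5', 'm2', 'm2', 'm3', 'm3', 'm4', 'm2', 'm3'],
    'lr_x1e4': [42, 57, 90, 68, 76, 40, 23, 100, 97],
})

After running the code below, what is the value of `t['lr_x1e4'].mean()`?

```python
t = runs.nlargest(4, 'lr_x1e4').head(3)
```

take 4 rows with largest lr_x1e4:
       opt model  lr_x1e4
7  rmsprop    m2      100
8  adagrad    m3       97
2  adagrad    m2       90
4  adagrad    m3       76
take first 3 rows:
       opt model  lr_x1e4
7  rmsprop    m2      100
8  adagrad    m3       97
2  adagrad    m2       90
Finally, mean of column 'lr_x1e4' = 95.6666666667.

95.6666666667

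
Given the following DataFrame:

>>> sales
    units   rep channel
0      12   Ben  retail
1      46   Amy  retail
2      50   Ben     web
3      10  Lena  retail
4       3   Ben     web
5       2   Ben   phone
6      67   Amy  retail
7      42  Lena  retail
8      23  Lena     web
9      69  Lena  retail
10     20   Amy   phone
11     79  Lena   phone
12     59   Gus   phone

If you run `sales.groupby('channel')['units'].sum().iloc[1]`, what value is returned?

246

group by channel, sum of units:
channel
phone     160
retail    246
web        76
Name: units, dtype: int64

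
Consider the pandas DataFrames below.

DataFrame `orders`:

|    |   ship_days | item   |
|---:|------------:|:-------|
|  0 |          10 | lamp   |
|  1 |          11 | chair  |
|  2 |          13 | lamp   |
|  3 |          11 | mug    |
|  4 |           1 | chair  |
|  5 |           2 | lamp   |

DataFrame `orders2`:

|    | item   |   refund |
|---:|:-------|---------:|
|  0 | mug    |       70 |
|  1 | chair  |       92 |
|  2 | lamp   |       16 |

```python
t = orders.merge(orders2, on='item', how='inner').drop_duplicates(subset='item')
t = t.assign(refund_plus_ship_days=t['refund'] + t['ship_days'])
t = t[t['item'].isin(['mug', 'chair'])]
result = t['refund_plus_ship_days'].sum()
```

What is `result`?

184

merge on 'item' (how='inner') → 6 rows:
   ship_days   item  refund
0         10   lamp      16
1         11  chair      92
2         13   lamp      16
3         11    mug      70
4          1  chair      92
5          2   lamp      16
drop duplicate item (keep=first):
   ship_days   item  refund
0         10   lamp      16
1         11  chair      92
3         11    mug      70
add column refund_plus_ship_days = t['refund'] + t['ship_days']:
   ship_days   item  refund  refund_plus_ship_days
0         10   lamp      16                     26
1         11  chair      92                    103
3         11    mug      70                     81
filter rows where item in ['mug', 'chair']:
   ship_days   item  refund  refund_plus_ship_days
1         11  chair      92                    103
3         11    mug      70                     81
So sum() = 184.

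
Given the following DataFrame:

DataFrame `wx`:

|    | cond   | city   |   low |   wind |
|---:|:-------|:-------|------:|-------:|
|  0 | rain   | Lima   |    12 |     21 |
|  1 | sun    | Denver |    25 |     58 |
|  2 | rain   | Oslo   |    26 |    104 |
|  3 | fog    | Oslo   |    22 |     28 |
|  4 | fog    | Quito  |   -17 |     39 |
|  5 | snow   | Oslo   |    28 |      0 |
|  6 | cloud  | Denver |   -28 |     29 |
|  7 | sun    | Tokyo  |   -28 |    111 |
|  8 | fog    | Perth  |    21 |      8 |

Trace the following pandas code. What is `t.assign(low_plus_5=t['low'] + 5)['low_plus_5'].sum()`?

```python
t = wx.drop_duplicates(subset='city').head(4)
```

66

drop duplicate city (keep=first):
   cond    city  low  wind
0  rain    Lima   12    21
1   sun  Denver   25    58
2  rain    Oslo   26   104
4   fog   Quito  -17    39
7   sun   Tokyo  -28   111
8   fog   Perth   21     8
take first 4 rows:
   cond    city  low  wind
0  rain    Lima   12    21
1   sun  Denver   25    58
2  rain    Oslo   26   104
4   fog   Quito  -17    39
add column low_plus_5 = t['low'] + 5:
   cond    city  low  wind  low_plus_5
0  rain    Lima   12    21          17
1   sun  Denver   25    58          30
2  rain    Oslo   26   104          31
4   fog   Quito  -17    39         -12
The sum of column 'low_plus_5' is 66.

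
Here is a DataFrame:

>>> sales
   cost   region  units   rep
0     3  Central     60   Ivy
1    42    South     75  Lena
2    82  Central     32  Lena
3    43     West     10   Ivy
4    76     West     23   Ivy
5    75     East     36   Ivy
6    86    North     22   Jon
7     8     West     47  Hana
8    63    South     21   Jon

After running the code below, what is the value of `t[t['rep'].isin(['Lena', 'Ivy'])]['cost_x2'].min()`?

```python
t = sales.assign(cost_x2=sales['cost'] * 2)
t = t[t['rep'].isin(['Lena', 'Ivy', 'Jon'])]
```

add column cost_x2 = sales['cost'] * 2:
   cost   region  units   rep  cost_x2
0     3  Central     60   Ivy        6
1    42    South     75  Lena       84
2    82  Central     32  Lena      164
3    43     West     10   Ivy       86
4    76     West     23   Ivy      152
5    75     East     36   Ivy      150
6    86    North     22   Jon      172
7     8     West     47  Hana       16
8    63    South     21   Jon      126
filter rows where rep in ['Lena', 'Ivy', 'Jon']:
   cost   region  units   rep  cost_x2
0     3  Central     60   Ivy        6
1    42    South     75  Lena       84
2    82  Central     32  Lena      164
3    43     West     10   Ivy       86
4    76     West     23   Ivy      152
5    75     East     36   Ivy      150
6    86    North     22   Jon      172
8    63    South     21   Jon      126
filter rows where rep in ['Lena', 'Ivy']:
   cost   region  units   rep  cost_x2
0     3  Central     60   Ivy        6
1    42    South     75  Lena       84
2    82  Central     32  Lena      164
3    43     West     10   Ivy       86
4    76     West     23   Ivy      152
5    75     East     36   Ivy      150

6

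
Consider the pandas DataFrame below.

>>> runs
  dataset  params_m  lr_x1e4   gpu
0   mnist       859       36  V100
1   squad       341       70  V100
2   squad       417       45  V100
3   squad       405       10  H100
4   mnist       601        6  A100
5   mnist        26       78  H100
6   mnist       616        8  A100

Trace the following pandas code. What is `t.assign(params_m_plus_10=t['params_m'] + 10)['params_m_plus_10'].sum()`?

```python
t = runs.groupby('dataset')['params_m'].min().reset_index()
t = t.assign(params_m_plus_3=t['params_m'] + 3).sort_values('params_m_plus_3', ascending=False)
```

387

group by dataset, min of params_m:
dataset
mnist     26
squad    341
Name: params_m, dtype: int64
reset_index():
  dataset  params_m
0   mnist        26
1   squad       341
add column params_m_plus_3 = t['params_m'] + 3:
  dataset  params_m  params_m_plus_3
0   mnist        26               29
1   squad       341              344
sort by params_m_plus_3 descending:
  dataset  params_m  params_m_plus_3
1   squad       341              344
0   mnist        26               29
add column params_m_plus_10 = t['params_m'] + 10:
  dataset  params_m  params_m_plus_3  params_m_plus_10
1   squad       341              344               351
0   mnist        26               29                36
Then the sum of column 'params_m_plus_10': 387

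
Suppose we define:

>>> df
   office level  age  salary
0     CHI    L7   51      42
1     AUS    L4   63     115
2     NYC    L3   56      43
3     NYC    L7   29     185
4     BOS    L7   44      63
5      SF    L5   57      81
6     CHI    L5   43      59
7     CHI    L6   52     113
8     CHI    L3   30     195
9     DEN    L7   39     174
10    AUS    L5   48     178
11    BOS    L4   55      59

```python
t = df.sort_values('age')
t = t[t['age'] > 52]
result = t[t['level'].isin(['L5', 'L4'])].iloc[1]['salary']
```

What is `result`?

sort by age:
   office level  age  salary
3     NYC    L7   29     185
8     CHI    L3   30     195
9     DEN    L7   39     174
6     CHI    L5   43      59
4     BOS    L7   44      63
10    AUS    L5   48     178
0     CHI    L7   51      42
7     CHI    L6   52     113
11    BOS    L4   55      59
2     NYC    L3   56      43
5      SF    L5   57      81
1     AUS    L4   63     115
filter rows where age > 52:
   office level  age  salary
11    BOS    L4   55      59
2     NYC    L3   56      43
5      SF    L5   57      81
1     AUS    L4   63     115
filter rows where level in ['L5', 'L4']:
   office level  age  salary
11    BOS    L4   55      59
5      SF    L5   57      81
1     AUS    L4   63     115
So iloc[1]['salary'] = 81.

81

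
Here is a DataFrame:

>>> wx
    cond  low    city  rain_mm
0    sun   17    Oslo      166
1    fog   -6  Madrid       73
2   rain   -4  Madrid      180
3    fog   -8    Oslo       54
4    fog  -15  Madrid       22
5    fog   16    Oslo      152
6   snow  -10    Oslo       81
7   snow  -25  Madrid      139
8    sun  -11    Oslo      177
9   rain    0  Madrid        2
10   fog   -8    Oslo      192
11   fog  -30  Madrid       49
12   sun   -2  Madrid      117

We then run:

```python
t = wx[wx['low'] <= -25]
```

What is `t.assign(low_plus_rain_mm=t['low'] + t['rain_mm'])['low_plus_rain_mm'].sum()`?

filter rows where low <= -25:
    cond  low    city  rain_mm
7   snow  -25  Madrid      139
11   fog  -30  Madrid       49
add column low_plus_rain_mm = t['low'] + t['rain_mm']:
    cond  low    city  rain_mm  low_plus_rain_mm
7   snow  -25  Madrid      139               114
11   fog  -30  Madrid       49                19

133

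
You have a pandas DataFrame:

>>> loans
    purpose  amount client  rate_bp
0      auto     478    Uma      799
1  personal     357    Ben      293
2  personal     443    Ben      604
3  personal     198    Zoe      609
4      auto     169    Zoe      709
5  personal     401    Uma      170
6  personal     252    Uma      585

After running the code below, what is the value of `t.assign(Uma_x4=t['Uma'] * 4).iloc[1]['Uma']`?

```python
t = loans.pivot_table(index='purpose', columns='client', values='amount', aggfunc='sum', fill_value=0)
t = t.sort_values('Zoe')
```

653

pivot: rows=purpose, cols=client, sum(amount):
client    Ben  Uma  Zoe
purpose                
auto        0  478  169
personal  800  653  198
sort by Zoe:
client    Ben  Uma  Zoe
purpose                
auto        0  478  169
personal  800  653  198
add column Uma_x4 = t['Uma'] * 4:
client    Ben  Uma  Zoe  Uma_x4
purpose                        
auto        0  478  169    1912
personal  800  653  198    2612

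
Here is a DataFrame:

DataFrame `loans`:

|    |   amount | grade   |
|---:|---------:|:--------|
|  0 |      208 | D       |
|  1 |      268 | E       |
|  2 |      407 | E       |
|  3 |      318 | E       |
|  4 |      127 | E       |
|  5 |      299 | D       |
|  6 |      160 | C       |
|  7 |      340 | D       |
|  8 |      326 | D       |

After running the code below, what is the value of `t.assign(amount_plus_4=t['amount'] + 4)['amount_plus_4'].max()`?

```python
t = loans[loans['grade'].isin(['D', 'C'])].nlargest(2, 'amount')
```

344

filter rows where grade in ['D', 'C']:
   amount grade
0     208     D
5     299     D
6     160     C
7     340     D
8     326     D
take 2 rows with largest amount:
   amount grade
7     340     D
8     326     D
add column amount_plus_4 = t['amount'] + 4:
   amount grade  amount_plus_4
7     340     D            344
8     326     D            330
Finally, max of column 'amount_plus_4' = 344.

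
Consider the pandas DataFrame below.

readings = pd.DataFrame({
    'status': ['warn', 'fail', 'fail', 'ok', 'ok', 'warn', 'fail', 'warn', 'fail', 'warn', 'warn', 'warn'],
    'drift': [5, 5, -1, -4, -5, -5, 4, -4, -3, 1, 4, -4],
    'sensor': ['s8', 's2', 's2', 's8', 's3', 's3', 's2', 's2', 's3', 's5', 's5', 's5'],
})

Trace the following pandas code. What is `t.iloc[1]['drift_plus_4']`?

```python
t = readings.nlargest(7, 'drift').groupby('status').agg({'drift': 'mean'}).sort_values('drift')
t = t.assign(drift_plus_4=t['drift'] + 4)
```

7.33333333333

take 7 rows with largest drift:
   status  drift sensor
0    warn      5     s8
1    fail      5     s2
6    fail      4     s2
10   warn      4     s5
9    warn      1     s5
2    fail     -1     s2
8    fail     -3     s3
group by status, mean of drift:
           drift
status          
fail    1.250000
warn    3.333333
sort by drift:
           drift
status          
fail    1.250000
warn    3.333333
add column drift_plus_4 = t['drift'] + 4:
           drift  drift_plus_4
status                        
fail    1.250000      5.250000
warn    3.333333      7.333333
The value at position 1, column 'drift_plus_4' is 7.33333333333.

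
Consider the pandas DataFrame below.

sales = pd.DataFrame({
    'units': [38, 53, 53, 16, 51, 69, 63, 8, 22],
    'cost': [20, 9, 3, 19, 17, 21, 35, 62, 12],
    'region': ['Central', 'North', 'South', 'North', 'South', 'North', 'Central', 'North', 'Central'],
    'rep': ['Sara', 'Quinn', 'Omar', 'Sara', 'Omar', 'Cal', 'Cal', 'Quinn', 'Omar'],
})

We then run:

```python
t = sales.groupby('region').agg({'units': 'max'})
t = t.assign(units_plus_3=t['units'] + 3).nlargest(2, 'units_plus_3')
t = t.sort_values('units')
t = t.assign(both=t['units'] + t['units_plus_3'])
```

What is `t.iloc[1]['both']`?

group by region, max of units:
         units
region        
Central     63
North       69
South       53
add column units_plus_3 = t['units'] + 3:
         units  units_plus_3
region                      
Central     63            66
North       69            72
South       53            56
take 2 rows with largest units_plus_3:
         units  units_plus_3
region                      
North       69            72
Central     63            66
sort by units:
         units  units_plus_3
region                      
Central     63            66
North       69            72
add column both = t['units'] + t['units_plus_3']:
         units  units_plus_3  both
region                            
Central     63            66   129
North       69            72   141
Finally, value at position 1, column 'both' = 141.

141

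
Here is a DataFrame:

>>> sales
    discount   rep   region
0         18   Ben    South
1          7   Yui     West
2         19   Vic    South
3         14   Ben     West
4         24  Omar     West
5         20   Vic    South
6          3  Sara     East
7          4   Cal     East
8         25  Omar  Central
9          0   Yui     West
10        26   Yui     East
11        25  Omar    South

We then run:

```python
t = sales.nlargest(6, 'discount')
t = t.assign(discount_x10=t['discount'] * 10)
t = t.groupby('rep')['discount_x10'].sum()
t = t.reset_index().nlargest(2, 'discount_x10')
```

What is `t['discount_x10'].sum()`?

1130

take 6 rows with largest discount:
    discount   rep   region
10        26   Yui     East
8         25  Omar  Central
11        25  Omar    South
4         24  Omar     West
5         20   Vic    South
2         19   Vic    South
add column discount_x10 = t['discount'] * 10:
    discount   rep   region  discount_x10
10        26   Yui     East           260
8         25  Omar  Central           250
11        25  Omar    South           250
4         24  Omar     West           240
5         20   Vic    South           200
2         19   Vic    South           190
group by rep, sum of discount_x10:
rep
Omar    740
Vic     390
Yui     260
Name: discount_x10, dtype: int64
reset_index():
    rep  discount_x10
0  Omar           740
1   Vic           390
2   Yui           260
take 2 rows with largest discount_x10:
    rep  discount_x10
0  Omar           740
1   Vic           390
Finally, sum of column 'discount_x10' = 1130.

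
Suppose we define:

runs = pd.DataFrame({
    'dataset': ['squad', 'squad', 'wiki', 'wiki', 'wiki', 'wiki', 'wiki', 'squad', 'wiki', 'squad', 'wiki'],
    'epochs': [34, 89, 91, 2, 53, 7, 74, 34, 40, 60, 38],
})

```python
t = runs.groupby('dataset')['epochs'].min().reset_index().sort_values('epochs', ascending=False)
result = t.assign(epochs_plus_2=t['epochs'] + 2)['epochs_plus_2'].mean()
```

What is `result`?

group by dataset, min of epochs:
dataset
squad    34
wiki      2
Name: epochs, dtype: int64
reset_index():
  dataset  epochs
0   squad      34
1    wiki       2
sort by epochs descending:
  dataset  epochs
0   squad      34
1    wiki       2
add column epochs_plus_2 = t['epochs'] + 2:
  dataset  epochs  epochs_plus_2
0   squad      34             36
1    wiki       2              4

20.0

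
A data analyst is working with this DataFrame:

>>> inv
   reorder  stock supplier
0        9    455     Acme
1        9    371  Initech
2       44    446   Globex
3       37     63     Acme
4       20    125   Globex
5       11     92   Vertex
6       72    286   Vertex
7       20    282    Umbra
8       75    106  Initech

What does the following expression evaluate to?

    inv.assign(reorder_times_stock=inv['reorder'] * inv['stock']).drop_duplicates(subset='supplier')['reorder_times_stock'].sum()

add column reorder_times_stock = inv['reorder'] * inv['stock']:
   reorder  stock supplier  reorder_times_stock
0        9    455     Acme                 4095
1        9    371  Initech                 3339
2       44    446   Globex                19624
3       37     63     Acme                 2331
4       20    125   Globex                 2500
5       11     92   Vertex                 1012
6       72    286   Vertex                20592
7       20    282    Umbra                 5640
8       75    106  Initech                 7950
drop duplicate supplier (keep=first):
   reorder  stock supplier  reorder_times_stock
0        9    455     Acme                 4095
1        9    371  Initech                 3339
2       44    446   Globex                19624
5       11     92   Vertex                 1012
7       20    282    Umbra                 5640
sum of column 'reorder_times_stock' → 33710

33710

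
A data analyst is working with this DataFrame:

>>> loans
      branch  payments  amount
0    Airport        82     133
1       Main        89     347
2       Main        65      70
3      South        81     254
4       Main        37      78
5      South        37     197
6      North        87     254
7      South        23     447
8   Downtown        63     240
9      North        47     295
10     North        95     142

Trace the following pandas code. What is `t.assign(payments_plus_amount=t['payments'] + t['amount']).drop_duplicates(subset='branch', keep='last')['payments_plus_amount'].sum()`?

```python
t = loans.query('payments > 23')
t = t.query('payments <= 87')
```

filter rows where payments > 23:
      branch  payments  amount
0    Airport        82     133
1       Main        89     347
2       Main        65      70
3      South        81     254
4       Main        37      78
5      South        37     197
6      North        87     254
8   Downtown        63     240
9      North        47     295
10     North        95     142
filter rows where payments <= 87:
     branch  payments  amount
0   Airport        82     133
2      Main        65      70
3     South        81     254
4      Main        37      78
5     South        37     197
6     North        87     254
8  Downtown        63     240
9     North        47     295
add column payments_plus_amount = t['payments'] + t['amount']:
     branch  payments  amount  payments_plus_amount
0   Airport        82     133                   215
2      Main        65      70                   135
3     South        81     254                   335
4      Main        37      78                   115
5     South        37     197                   234
6     North        87     254                   341
8  Downtown        63     240                   303
9     North        47     295                   342
drop duplicate branch (keep=last):
     branch  payments  amount  payments_plus_amount
0   Airport        82     133                   215
4      Main        37      78                   115
5     South        37     197                   234
8  Downtown        63     240                   303
9     North        47     295                   342
The sum of column 'payments_plus_amount' is 1209.

1209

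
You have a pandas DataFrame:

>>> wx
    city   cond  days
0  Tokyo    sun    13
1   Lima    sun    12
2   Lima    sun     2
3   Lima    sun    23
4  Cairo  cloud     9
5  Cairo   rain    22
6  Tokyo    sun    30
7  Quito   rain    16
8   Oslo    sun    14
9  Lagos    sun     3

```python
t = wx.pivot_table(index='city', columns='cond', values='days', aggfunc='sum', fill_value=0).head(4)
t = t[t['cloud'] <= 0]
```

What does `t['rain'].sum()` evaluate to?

0

pivot: rows=city, cols=cond, sum(days):
cond   cloud  rain  sun
city                   
Cairo      9    22    0
Lagos      0     0    3
Lima       0     0   37
Oslo       0     0   14
Quito      0    16    0
Tokyo      0     0   43
take first 4 rows:
cond   cloud  rain  sun
city                   
Cairo      9    22    0
Lagos      0     0    3
Lima       0     0   37
Oslo       0     0   14
filter rows where cloud <= 0:
cond   cloud  rain  sun
city                   
Lagos      0     0    3
Lima       0     0   37
Oslo       0     0   14
Hence 0.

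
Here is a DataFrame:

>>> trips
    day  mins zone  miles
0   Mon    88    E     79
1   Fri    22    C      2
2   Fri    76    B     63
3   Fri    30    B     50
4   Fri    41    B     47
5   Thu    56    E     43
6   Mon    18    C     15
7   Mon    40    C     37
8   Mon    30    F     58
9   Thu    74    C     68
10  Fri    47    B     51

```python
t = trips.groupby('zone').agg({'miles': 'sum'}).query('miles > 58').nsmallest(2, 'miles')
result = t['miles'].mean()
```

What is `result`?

122.0

group by zone, sum of miles:
      miles
zone       
B       211
C       122
E       122
F        58
filter rows where miles > 58:
      miles
zone       
B       211
C       122
E       122
take 2 rows with smallest miles:
      miles
zone       
C       122
E       122
Reading off the mean of column 'miles', we get 122.0.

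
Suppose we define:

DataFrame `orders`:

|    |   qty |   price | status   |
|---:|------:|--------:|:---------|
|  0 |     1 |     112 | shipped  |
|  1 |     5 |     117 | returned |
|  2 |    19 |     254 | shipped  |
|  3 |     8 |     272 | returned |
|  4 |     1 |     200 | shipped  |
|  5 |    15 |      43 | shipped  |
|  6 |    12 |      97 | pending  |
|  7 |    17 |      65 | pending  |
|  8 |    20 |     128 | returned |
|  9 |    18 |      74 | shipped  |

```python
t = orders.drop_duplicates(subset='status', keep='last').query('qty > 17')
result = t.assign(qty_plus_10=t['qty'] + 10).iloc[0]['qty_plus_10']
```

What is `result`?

drop duplicate status (keep=last):
   qty  price    status
7   17     65   pending
8   20    128  returned
9   18     74   shipped
filter rows where qty > 17:
   qty  price    status
8   20    128  returned
9   18     74   shipped
add column qty_plus_10 = t['qty'] + 10:
   qty  price    status  qty_plus_10
8   20    128  returned           30
9   18     74   shipped           28
Then the value at position 0, column 'qty_plus_10': 30

30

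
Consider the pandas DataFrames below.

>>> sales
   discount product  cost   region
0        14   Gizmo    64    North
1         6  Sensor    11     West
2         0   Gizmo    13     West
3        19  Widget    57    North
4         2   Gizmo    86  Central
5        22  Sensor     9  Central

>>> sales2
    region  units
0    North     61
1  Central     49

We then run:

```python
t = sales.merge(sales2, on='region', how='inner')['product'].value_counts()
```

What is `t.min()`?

merge on 'region' (how='inner') → 4 rows:
   discount product  cost   region  units
0        14   Gizmo    64    North     61
1        19  Widget    57    North     61
2         2   Gizmo    86  Central     49
3        22  Sensor     9  Central     49
value_counts of product:
product
Gizmo     2
Widget    1
Sensor    1
Name: count, dtype: int64
Finally, min of the resulting series = 1.

1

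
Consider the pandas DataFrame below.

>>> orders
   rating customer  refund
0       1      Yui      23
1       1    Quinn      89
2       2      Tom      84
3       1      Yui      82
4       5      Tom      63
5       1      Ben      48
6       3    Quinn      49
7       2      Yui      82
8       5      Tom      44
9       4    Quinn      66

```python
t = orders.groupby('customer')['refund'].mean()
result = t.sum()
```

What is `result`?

group by customer, mean of refund:
customer
Ben      48.000000
Quinn    68.000000
Tom      63.666667
Yui      62.333333
Name: refund, dtype: float64
So sum() = 242.0.

242.0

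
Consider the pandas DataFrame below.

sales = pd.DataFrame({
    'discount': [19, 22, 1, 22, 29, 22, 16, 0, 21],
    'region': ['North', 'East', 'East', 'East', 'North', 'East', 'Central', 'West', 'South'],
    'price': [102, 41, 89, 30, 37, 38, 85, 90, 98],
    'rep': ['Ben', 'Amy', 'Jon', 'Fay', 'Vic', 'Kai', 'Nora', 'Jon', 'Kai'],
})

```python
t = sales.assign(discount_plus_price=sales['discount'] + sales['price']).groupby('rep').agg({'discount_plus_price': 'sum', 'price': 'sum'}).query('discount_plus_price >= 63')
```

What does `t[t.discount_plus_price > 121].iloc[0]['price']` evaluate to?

add column discount_plus_price = sales['discount'] + sales['price']:
   discount   region  price   rep  discount_plus_price
0        19    North    102   Ben                  121
1        22     East     41   Amy                   63
2         1     East     89   Jon                   90
3        22     East     30   Fay                   52
4        29    North     37   Vic                   66
5        22     East     38   Kai                   60
6        16  Central     85  Nora                  101
7         0     West     90   Jon                   90
8        21    South     98   Kai                  119
group by rep: sum(discount_plus_price), sum(price):
      discount_plus_price  price
rep                             
Amy                    63     41
Ben                   121    102
Fay                    52     30
Jon                   180    179
Kai                   179    136
Nora                  101     85
Vic                    66     37
filter rows where discount_plus_price >= 63:
      discount_plus_price  price
rep                             
Amy                    63     41
Ben                   121    102
Jon                   180    179
Kai                   179    136
Nora                  101     85
Vic                    66     37
filter rows where discount_plus_price > 121:
     discount_plus_price  price
rep                            
Jon                  180    179
Kai                  179    136
Finally, value at position 0, column 'price' = 179.

179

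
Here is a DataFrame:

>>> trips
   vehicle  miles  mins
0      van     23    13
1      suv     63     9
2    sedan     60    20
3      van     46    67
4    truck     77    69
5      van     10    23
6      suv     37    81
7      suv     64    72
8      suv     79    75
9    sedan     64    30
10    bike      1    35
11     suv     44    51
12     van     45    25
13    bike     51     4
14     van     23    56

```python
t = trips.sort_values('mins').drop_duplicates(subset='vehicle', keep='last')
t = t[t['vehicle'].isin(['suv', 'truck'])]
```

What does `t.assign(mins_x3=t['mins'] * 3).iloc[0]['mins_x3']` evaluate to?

207

sort by mins:
   vehicle  miles  mins
13    bike     51     4
1      suv     63     9
0      van     23    13
2    sedan     60    20
5      van     10    23
12     van     45    25
9    sedan     64    30
10    bike      1    35
11     suv     44    51
14     van     23    56
3      van     46    67
4    truck     77    69
7      suv     64    72
8      suv     79    75
6      suv     37    81
drop duplicate vehicle (keep=last):
   vehicle  miles  mins
9    sedan     64    30
10    bike      1    35
3      van     46    67
4    truck     77    69
6      suv     37    81
filter rows where vehicle in ['suv', 'truck']:
  vehicle  miles  mins
4   truck     77    69
6     suv     37    81
add column mins_x3 = t['mins'] * 3:
  vehicle  miles  mins  mins_x3
4   truck     77    69      207
6     suv     37    81      243
Finally, value at position 0, column 'mins_x3' = 207.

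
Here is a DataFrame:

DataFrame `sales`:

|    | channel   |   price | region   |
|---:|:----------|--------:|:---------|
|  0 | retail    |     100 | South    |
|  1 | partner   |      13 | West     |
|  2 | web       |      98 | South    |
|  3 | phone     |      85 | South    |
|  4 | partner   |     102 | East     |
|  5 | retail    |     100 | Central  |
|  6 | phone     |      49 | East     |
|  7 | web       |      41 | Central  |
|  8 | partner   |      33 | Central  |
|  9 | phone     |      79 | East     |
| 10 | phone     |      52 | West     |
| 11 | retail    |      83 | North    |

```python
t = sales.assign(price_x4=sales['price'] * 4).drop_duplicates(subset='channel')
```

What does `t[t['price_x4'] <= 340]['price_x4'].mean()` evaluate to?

add column price_x4 = sales['price'] * 4:
    channel  price   region  price_x4
0    retail    100    South       400
1   partner     13     West        52
2       web     98    South       392
3     phone     85    South       340
4   partner    102     East       408
5    retail    100  Central       400
6     phone     49     East       196
7       web     41  Central       164
8   partner     33  Central       132
9     phone     79     East       316
10    phone     52     West       208
11   retail     83    North       332
drop duplicate channel (keep=first):
   channel  price region  price_x4
0   retail    100  South       400
1  partner     13   West        52
2      web     98  South       392
3    phone     85  South       340
filter rows where price_x4 <= 340:
   channel  price region  price_x4
1  partner     13   West        52
3    phone     85  South       340
Finally, mean of column 'price_x4' = 196.0.

196.0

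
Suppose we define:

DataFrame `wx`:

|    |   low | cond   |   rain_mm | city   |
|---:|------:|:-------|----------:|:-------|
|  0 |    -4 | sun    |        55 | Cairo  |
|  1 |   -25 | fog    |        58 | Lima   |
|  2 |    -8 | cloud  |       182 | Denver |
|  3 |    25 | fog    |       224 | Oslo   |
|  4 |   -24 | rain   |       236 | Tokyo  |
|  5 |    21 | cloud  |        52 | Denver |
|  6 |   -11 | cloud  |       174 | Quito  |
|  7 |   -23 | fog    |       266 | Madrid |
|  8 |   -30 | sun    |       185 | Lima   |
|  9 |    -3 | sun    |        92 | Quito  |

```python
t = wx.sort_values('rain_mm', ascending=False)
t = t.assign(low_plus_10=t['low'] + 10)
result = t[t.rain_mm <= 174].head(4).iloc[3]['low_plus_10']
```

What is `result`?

6

sort by rain_mm descending:
   low   cond  rain_mm    city
7  -23    fog      266  Madrid
4  -24   rain      236   Tokyo
3   25    fog      224    Oslo
8  -30    sun      185    Lima
2   -8  cloud      182  Denver
6  -11  cloud      174   Quito
9   -3    sun       92   Quito
1  -25    fog       58    Lima
0   -4    sun       55   Cairo
5   21  cloud       52  Denver
add column low_plus_10 = t['low'] + 10:
   low   cond  rain_mm    city  low_plus_10
7  -23    fog      266  Madrid          -13
4  -24   rain      236   Tokyo          -14
3   25    fog      224    Oslo           35
8  -30    sun      185    Lima          -20
2   -8  cloud      182  Denver            2
6  -11  cloud      174   Quito           -1
9   -3    sun       92   Quito            7
1  -25    fog       58    Lima          -15
0   -4    sun       55   Cairo            6
5   21  cloud       52  Denver           31
filter rows where rain_mm <= 174:
   low   cond  rain_mm    city  low_plus_10
6  -11  cloud      174   Quito           -1
9   -3    sun       92   Quito            7
1  -25    fog       58    Lima          -15
0   -4    sun       55   Cairo            6
5   21  cloud       52  Denver           31
take first 4 rows:
   low   cond  rain_mm   city  low_plus_10
6  -11  cloud      174  Quito           -1
9   -3    sun       92  Quito            7
1  -25    fog       58   Lima          -15
0   -4    sun       55  Cairo            6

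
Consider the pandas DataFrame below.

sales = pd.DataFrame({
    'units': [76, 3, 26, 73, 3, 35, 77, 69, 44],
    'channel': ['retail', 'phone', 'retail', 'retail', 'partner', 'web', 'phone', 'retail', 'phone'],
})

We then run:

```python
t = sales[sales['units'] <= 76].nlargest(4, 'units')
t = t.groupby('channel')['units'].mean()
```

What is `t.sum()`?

filter rows where units <= 76:
   units  channel
0     76   retail
1      3    phone
2     26   retail
3     73   retail
4      3  partner
5     35      web
7     69   retail
8     44    phone
take 4 rows with largest units:
   units channel
0     76  retail
3     73  retail
7     69  retail
8     44   phone
group by channel, mean of units:
channel
phone     44.000000
retail    72.666667
Name: units, dtype: float64
The sum of the resulting series is 116.666666667.

116.666666667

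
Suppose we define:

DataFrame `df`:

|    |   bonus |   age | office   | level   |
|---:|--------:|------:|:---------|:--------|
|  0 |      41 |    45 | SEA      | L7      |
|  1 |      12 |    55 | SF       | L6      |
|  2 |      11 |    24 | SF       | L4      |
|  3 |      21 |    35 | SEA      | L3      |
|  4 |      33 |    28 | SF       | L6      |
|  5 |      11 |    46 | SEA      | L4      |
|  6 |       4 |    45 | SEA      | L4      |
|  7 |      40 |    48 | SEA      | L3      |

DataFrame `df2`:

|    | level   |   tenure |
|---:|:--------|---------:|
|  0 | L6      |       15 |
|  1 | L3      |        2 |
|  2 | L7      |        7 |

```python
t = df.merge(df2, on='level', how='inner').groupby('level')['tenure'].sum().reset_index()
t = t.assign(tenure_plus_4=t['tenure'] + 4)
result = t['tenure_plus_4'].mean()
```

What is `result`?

merge on 'level' (how='inner') → 5 rows:
   bonus  age office level  tenure
0     41   45    SEA    L7       7
1     12   55     SF    L6      15
2     21   35    SEA    L3       2
3     33   28     SF    L6      15
4     40   48    SEA    L3       2
group by level, sum of tenure:
level
L3     4
L6    30
L7     7
Name: tenure, dtype: int64
reset_index():
  level  tenure
0    L3       4
1    L6      30
2    L7       7
add column tenure_plus_4 = t['tenure'] + 4:
  level  tenure  tenure_plus_4
0    L3       4              8
1    L6      30             34
2    L7       7             11
Hence 17.6666666667.

17.6666666667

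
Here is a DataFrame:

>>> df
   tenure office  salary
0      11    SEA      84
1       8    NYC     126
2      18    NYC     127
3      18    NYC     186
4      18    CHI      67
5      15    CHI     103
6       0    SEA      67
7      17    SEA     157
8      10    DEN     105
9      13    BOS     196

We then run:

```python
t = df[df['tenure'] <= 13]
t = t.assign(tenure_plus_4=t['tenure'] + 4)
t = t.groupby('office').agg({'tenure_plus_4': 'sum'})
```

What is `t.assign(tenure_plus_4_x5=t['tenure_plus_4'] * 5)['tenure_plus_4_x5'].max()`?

95

filter rows where tenure <= 13:
   tenure office  salary
0      11    SEA      84
1       8    NYC     126
6       0    SEA      67
8      10    DEN     105
9      13    BOS     196
add column tenure_plus_4 = t['tenure'] + 4:
   tenure office  salary  tenure_plus_4
0      11    SEA      84             15
1       8    NYC     126             12
6       0    SEA      67              4
8      10    DEN     105             14
9      13    BOS     196             17
group by office, sum of tenure_plus_4:
        tenure_plus_4
office               
BOS                17
DEN                14
NYC                12
SEA                19
add column tenure_plus_4_x5 = t['tenure_plus_4'] * 5:
        tenure_plus_4  tenure_plus_4_x5
office                                 
BOS                17                85
DEN                14                70
NYC                12                60
SEA                19                95
max of column 'tenure_plus_4_x5' → 95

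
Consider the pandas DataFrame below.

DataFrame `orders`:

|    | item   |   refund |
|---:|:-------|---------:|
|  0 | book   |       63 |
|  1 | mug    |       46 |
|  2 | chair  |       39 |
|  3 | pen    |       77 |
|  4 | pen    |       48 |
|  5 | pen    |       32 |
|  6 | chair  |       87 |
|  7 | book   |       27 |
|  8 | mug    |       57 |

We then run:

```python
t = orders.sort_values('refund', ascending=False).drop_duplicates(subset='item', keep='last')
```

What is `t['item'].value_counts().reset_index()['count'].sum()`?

sort by refund descending:
    item  refund
6  chair      87
3    pen      77
0   book      63
8    mug      57
4    pen      48
1    mug      46
2  chair      39
5    pen      32
7   book      27
drop duplicate item (keep=last):
    item  refund
1    mug      46
2  chair      39
5    pen      32
7   book      27
value_counts of item:
item
mug      1
chair    1
pen      1
book     1
Name: count, dtype: int64
reset_index():
    item  count
0    mug      1
1  chair      1
2    pen      1
3   book      1
Taking the sum of column 'count' gives 4.

4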